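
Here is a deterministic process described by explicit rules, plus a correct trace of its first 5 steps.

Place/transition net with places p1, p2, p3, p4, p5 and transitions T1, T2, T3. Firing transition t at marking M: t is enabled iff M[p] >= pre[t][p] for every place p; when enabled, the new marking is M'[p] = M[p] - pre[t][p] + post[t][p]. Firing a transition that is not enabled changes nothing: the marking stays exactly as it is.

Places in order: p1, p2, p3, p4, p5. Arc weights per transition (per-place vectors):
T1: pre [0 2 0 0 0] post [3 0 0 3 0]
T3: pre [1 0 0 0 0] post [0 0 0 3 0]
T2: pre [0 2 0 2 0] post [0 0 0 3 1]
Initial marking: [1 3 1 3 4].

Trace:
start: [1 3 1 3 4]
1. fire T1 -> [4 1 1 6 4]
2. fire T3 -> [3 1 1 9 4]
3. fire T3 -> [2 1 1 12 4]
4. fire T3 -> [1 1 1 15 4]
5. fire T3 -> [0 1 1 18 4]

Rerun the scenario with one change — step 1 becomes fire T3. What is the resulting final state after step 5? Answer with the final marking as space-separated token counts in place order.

(re-executing from step 1 with the substitution; state before step 1: [1 3 1 3 4])
1. fire T3 -> [0 3 1 6 4]
2. fire T3 -> [0 3 1 6 4]
3. fire T3 -> [0 3 1 6 4]
4. fire T3 -> [0 3 1 6 4]
5. fire T3 -> [0 3 1 6 4]

0 3 1 6 4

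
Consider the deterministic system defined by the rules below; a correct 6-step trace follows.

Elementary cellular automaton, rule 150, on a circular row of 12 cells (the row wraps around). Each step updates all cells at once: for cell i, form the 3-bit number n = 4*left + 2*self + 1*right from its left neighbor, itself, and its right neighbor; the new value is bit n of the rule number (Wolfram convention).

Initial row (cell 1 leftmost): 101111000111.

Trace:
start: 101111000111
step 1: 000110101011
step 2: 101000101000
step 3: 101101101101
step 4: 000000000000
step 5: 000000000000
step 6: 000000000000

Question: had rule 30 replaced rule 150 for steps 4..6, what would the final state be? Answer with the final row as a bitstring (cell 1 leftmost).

(re-executing steps 4..6 under rule 30; state before step 4: 101101101101)
step 4: 001001001001
step 5: 111111111111
step 6: 000000000000

000000000000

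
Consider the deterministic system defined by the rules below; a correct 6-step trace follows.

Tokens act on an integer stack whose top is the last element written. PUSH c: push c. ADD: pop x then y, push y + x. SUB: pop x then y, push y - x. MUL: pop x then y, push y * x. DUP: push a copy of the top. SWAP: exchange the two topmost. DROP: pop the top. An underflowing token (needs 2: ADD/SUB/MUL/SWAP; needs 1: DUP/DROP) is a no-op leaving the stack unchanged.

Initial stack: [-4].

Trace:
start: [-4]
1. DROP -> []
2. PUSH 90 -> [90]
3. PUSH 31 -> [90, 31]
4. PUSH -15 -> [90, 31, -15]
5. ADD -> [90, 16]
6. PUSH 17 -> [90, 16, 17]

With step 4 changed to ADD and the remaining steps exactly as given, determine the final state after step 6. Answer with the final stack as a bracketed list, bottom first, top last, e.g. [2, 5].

[121, 17]

(re-executing from step 4 with the substitution; state before step 4: [90, 31])
4. ADD -> [121]
5. ADD -> [121]
6. PUSH 17 -> [121, 17]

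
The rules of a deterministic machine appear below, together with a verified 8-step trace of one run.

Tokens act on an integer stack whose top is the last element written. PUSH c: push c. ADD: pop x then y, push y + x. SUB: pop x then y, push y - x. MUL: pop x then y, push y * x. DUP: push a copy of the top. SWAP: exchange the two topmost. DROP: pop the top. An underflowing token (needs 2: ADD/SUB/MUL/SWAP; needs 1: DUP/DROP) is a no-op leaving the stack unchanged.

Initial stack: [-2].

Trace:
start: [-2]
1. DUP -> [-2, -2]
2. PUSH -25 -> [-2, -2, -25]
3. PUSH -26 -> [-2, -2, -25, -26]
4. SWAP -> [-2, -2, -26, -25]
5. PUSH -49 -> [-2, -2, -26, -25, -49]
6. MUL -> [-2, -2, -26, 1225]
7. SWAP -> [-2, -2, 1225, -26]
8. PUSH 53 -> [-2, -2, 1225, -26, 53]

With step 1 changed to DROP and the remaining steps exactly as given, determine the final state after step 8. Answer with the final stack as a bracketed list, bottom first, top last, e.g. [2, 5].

[1225, -26, 53]

(re-executing from step 1 with the substitution; state before step 1: [-2])
1. DROP -> []
2. PUSH -25 -> [-25]
3. PUSH -26 -> [-25, -26]
4. SWAP -> [-26, -25]
5. PUSH -49 -> [-26, -25, -49]
6. MUL -> [-26, 1225]
7. SWAP -> [1225, -26]
8. PUSH 53 -> [1225, -26, 53]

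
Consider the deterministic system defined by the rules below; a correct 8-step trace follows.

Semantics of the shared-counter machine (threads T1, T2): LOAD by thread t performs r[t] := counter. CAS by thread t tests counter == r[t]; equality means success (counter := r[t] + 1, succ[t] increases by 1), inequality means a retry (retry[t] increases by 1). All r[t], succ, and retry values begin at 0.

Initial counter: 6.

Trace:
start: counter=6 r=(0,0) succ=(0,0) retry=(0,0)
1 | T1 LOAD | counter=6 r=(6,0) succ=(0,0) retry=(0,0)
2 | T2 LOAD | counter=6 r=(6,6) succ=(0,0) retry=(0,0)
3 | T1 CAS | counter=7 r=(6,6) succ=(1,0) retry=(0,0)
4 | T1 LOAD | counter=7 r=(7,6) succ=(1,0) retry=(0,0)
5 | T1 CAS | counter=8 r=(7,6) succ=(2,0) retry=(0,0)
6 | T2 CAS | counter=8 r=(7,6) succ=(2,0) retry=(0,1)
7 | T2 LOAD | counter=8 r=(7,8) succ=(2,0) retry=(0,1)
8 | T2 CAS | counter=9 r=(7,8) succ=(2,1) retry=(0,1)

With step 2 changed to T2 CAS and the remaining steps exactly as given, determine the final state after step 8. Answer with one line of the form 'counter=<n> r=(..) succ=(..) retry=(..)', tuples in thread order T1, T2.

(re-executing from step 2 with the substitution; state before step 2: counter=6 r=(6,0) succ=(0,0) retry=(0,0))
2 | T2 CAS | counter=6 r=(6,0) succ=(0,0) retry=(0,1)
3 | T1 CAS | counter=7 r=(6,0) succ=(1,0) retry=(0,1)
4 | T1 LOAD | counter=7 r=(7,0) succ=(1,0) retry=(0,1)
5 | T1 CAS | counter=8 r=(7,0) succ=(2,0) retry=(0,1)
6 | T2 CAS | counter=8 r=(7,0) succ=(2,0) retry=(0,2)
7 | T2 LOAD | counter=8 r=(7,8) succ=(2,0) retry=(0,2)
8 | T2 CAS | counter=9 r=(7,8) succ=(2,1) retry=(0,2)

counter=9 r=(7,8) succ=(2,1) retry=(0,2)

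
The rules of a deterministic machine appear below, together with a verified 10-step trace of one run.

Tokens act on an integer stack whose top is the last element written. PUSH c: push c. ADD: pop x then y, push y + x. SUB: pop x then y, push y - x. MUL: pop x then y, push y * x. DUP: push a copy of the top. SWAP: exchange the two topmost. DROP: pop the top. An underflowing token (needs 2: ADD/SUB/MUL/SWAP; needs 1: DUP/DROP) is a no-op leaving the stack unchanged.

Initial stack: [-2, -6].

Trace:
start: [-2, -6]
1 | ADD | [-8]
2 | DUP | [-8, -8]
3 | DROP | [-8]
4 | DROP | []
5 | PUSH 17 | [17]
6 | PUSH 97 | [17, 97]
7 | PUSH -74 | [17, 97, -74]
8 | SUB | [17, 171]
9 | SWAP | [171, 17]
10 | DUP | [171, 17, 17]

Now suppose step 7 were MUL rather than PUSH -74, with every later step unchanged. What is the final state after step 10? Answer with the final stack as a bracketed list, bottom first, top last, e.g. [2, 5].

(re-executing from step 7 with the substitution; state before step 7: [17, 97])
7 | MUL | [1649]
8 | SUB | [1649]
9 | SWAP | [1649]
10 | DUP | [1649, 1649]

[1649, 1649]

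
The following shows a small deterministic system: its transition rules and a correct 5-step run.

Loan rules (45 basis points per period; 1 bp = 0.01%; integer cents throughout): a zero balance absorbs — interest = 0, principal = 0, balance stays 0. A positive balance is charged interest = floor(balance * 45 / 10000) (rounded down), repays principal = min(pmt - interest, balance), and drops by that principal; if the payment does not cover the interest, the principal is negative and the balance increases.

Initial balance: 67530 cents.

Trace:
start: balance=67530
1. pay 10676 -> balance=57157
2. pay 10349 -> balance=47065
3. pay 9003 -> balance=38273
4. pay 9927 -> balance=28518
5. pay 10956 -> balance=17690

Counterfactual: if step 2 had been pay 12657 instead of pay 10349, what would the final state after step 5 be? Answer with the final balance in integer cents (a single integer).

(re-executing from step 2 with the substitution; state before step 2: balance=57157)
2. pay 12657 -> balance=44757
3. pay 9003 -> balance=35955
4. pay 9927 -> balance=26189
5. pay 10956 -> balance=15350

15350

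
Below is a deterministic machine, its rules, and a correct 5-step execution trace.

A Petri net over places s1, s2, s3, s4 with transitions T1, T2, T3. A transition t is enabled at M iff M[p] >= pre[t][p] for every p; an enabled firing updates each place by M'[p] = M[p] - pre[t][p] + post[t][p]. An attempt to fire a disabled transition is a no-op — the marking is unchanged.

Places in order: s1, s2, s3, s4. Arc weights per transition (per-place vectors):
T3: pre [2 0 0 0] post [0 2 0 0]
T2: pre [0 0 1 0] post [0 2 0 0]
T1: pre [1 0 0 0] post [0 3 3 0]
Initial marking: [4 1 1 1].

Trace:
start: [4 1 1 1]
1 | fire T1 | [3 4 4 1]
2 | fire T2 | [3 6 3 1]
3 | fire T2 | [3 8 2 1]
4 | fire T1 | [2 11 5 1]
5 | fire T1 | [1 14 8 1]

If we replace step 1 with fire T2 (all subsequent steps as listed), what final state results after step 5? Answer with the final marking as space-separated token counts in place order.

2 9 6 1

(re-executing from step 1 with the substitution; state before step 1: [4 1 1 1])
1 | fire T2 | [4 3 0 1]
2 | fire T2 | [4 3 0 1]
3 | fire T2 | [4 3 0 1]
4 | fire T1 | [3 6 3 1]
5 | fire T1 | [2 9 6 1]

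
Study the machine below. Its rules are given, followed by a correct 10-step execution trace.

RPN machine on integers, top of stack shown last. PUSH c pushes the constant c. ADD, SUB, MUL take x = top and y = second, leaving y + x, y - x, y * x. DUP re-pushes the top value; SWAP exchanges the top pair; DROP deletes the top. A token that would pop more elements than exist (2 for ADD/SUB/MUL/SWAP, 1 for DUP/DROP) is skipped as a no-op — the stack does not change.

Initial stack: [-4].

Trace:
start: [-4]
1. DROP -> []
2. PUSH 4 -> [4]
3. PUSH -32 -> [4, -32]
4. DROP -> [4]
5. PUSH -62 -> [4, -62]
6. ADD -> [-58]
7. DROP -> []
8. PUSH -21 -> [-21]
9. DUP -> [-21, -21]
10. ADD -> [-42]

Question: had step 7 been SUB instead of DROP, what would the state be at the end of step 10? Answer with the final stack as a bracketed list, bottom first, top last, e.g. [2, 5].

(re-executing from step 7 with the substitution; state before step 7: [-58])
7. SUB -> [-58]
8. PUSH -21 -> [-58, -21]
9. DUP -> [-58, -21, -21]
10. ADD -> [-58, -42]

[-58, -42]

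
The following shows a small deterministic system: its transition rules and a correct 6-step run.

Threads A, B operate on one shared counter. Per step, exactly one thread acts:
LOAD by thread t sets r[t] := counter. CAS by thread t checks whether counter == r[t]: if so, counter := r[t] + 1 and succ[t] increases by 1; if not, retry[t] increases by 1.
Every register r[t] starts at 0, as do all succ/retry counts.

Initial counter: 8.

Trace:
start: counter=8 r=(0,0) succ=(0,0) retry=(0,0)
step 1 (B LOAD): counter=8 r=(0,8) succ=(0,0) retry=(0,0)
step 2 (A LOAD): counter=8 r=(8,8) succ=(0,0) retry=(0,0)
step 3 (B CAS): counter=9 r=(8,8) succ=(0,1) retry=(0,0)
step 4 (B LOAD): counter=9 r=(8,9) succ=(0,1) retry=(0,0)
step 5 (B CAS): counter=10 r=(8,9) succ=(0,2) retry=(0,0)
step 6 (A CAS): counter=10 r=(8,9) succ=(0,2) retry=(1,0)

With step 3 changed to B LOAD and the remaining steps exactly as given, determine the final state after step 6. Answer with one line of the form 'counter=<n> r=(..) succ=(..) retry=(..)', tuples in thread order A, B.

(re-executing from step 3 with the substitution; state before step 3: counter=8 r=(8,8) succ=(0,0) retry=(0,0))
step 3 (B LOAD): counter=8 r=(8,8) succ=(0,0) retry=(0,0)
step 4 (B LOAD): counter=8 r=(8,8) succ=(0,0) retry=(0,0)
step 5 (B CAS): counter=9 r=(8,8) succ=(0,1) retry=(0,0)
step 6 (A CAS): counter=9 r=(8,8) succ=(0,1) retry=(1,0)

counter=9 r=(8,8) succ=(0,1) retry=(1,0)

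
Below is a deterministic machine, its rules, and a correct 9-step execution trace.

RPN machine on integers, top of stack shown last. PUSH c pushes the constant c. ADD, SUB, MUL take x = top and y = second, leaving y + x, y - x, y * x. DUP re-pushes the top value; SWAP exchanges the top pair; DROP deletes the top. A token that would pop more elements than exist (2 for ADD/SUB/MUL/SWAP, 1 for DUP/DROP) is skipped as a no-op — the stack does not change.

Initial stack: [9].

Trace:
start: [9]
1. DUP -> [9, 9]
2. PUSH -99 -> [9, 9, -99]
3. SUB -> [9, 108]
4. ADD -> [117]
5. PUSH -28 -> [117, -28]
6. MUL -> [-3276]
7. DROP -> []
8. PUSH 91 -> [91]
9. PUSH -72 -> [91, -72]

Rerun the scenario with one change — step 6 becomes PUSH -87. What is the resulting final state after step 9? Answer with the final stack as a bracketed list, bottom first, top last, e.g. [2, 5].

(re-executing from step 6 with the substitution; state before step 6: [117, -28])
6. PUSH -87 -> [117, -28, -87]
7. DROP -> [117, -28]
8. PUSH 91 -> [117, -28, 91]
9. PUSH -72 -> [117, -28, 91, -72]

[117, -28, 91, -72]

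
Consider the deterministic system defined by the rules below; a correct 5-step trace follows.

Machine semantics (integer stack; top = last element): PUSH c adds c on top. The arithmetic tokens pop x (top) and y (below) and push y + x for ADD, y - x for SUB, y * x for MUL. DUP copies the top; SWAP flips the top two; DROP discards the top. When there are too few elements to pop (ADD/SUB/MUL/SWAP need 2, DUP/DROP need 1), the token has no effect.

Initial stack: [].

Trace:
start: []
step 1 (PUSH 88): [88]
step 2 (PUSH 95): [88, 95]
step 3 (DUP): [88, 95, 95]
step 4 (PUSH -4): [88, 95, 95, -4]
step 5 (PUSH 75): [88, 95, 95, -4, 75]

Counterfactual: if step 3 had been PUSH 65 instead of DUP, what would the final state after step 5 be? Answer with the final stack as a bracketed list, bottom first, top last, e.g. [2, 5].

[88, 95, 65, -4, 75]

(re-executing from step 3 with the substitution; state before step 3: [88, 95])
step 3 (PUSH 65): [88, 95, 65]
step 4 (PUSH -4): [88, 95, 65, -4]
step 5 (PUSH 75): [88, 95, 65, -4, 75]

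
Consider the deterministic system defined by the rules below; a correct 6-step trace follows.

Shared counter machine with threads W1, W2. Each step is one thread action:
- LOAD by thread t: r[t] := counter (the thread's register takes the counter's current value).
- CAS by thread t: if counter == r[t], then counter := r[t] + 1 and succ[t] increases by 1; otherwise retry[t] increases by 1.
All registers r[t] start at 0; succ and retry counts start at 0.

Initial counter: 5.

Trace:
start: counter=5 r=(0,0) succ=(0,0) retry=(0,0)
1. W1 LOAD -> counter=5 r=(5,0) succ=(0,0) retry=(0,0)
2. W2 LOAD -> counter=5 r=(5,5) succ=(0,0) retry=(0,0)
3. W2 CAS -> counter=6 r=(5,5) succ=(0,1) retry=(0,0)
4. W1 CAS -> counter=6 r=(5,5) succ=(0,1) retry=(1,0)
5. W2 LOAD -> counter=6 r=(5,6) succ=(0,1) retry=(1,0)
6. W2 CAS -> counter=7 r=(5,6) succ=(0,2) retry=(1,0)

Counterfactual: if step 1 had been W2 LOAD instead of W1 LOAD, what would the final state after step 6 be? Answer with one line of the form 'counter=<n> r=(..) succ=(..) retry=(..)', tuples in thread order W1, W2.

(re-executing from step 1 with the substitution; state before step 1: counter=5 r=(0,0) succ=(0,0) retry=(0,0))
1. W2 LOAD -> counter=5 r=(0,5) succ=(0,0) retry=(0,0)
2. W2 LOAD -> counter=5 r=(0,5) succ=(0,0) retry=(0,0)
3. W2 CAS -> counter=6 r=(0,5) succ=(0,1) retry=(0,0)
4. W1 CAS -> counter=6 r=(0,5) succ=(0,1) retry=(1,0)
5. W2 LOAD -> counter=6 r=(0,6) succ=(0,1) retry=(1,0)
6. W2 CAS -> counter=7 r=(0,6) succ=(0,2) retry=(1,0)

counter=7 r=(0,6) succ=(0,2) retry=(1,0)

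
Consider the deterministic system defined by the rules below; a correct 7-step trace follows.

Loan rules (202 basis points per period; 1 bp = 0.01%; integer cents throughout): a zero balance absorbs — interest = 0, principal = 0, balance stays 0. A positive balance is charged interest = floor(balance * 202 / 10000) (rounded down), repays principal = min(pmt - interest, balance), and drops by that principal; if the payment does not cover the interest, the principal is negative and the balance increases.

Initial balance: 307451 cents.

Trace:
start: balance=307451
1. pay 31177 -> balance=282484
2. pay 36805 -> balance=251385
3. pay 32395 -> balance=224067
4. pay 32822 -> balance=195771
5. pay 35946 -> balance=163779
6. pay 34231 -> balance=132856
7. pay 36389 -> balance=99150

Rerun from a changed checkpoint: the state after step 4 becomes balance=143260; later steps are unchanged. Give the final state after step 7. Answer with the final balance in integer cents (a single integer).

43392

state after step 4 := balance=143260
5. pay 35946 -> balance=110207
6. pay 34231 -> balance=78202
7. pay 36389 -> balance=43392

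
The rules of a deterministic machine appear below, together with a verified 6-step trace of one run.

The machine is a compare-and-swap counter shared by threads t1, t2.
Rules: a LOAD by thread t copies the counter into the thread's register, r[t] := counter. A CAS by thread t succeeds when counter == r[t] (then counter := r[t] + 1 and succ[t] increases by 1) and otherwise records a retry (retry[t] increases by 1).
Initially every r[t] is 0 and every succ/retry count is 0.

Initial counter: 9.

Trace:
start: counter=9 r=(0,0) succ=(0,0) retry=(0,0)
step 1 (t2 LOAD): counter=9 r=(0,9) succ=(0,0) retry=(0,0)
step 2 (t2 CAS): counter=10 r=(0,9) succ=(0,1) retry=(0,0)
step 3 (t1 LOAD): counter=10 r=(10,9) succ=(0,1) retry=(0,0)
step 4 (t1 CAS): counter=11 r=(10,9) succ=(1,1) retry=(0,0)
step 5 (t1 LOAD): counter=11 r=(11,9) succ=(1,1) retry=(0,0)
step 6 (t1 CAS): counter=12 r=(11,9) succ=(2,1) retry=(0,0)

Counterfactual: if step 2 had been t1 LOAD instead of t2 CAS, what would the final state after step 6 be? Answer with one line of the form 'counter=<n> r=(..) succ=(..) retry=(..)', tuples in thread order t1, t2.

counter=11 r=(10,9) succ=(2,0) retry=(0,0)

(re-executing from step 2 with the substitution; state before step 2: counter=9 r=(0,9) succ=(0,0) retry=(0,0))
step 2 (t1 LOAD): counter=9 r=(9,9) succ=(0,0) retry=(0,0)
step 3 (t1 LOAD): counter=9 r=(9,9) succ=(0,0) retry=(0,0)
step 4 (t1 CAS): counter=10 r=(9,9) succ=(1,0) retry=(0,0)
step 5 (t1 LOAD): counter=10 r=(10,9) succ=(1,0) retry=(0,0)
step 6 (t1 CAS): counter=11 r=(10,9) succ=(2,0) retry=(0,0)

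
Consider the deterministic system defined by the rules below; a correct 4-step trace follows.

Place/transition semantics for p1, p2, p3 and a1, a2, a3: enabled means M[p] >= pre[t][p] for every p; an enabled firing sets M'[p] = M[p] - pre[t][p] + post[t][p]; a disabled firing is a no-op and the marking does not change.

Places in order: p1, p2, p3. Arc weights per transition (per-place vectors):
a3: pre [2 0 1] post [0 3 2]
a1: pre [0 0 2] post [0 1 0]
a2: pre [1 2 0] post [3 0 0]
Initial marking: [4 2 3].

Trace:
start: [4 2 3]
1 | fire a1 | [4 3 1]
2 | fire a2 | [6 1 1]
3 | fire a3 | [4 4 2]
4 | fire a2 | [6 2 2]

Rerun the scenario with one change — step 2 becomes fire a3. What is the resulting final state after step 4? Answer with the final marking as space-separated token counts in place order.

(re-executing from step 2 with the substitution; state before step 2: [4 3 1])
2 | fire a3 | [2 6 2]
3 | fire a3 | [0 9 3]
4 | fire a2 | [0 9 3]

0 9 3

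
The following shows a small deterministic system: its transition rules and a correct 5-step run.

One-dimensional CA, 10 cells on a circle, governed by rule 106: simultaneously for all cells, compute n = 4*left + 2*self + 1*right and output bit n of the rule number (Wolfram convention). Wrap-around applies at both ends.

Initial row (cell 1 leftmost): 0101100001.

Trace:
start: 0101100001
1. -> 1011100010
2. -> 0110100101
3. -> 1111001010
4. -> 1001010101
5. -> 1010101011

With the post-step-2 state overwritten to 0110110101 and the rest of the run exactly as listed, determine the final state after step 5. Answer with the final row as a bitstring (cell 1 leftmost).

1000011111

state after step 2 := 0110110101
3. -> 1111111010
4. -> 1000001101
5. -> 1000011111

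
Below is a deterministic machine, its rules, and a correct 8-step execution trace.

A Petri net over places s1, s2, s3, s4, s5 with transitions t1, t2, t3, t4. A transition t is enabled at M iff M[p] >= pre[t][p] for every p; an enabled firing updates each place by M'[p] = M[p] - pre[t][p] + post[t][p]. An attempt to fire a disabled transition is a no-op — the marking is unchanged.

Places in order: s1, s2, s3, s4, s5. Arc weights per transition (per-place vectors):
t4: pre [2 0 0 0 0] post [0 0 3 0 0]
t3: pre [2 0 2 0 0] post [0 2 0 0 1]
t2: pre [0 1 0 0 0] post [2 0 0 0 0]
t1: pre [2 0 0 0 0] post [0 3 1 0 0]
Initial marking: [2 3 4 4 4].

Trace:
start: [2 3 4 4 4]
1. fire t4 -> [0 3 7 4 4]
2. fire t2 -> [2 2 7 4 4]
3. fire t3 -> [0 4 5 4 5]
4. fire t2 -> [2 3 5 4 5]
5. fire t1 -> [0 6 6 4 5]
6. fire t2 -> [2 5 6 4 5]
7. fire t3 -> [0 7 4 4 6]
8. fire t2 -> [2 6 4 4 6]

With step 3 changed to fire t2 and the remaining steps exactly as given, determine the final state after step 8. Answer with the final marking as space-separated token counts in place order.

6 3 6 4 5

(re-executing from step 3 with the substitution; state before step 3: [2 2 7 4 4])
3. fire t2 -> [4 1 7 4 4]
4. fire t2 -> [6 0 7 4 4]
5. fire t1 -> [4 3 8 4 4]
6. fire t2 -> [6 2 8 4 4]
7. fire t3 -> [4 4 6 4 5]
8. fire t2 -> [6 3 6 4 5]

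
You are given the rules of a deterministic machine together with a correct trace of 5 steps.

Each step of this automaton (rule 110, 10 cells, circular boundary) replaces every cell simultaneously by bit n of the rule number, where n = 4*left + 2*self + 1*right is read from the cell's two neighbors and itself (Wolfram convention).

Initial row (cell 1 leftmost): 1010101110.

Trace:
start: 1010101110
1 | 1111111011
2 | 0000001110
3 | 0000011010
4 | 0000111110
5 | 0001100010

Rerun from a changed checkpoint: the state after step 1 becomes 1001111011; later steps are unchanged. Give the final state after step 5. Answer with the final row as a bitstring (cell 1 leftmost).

state after step 1 := 1001111011
2 | 1011001110
3 | 1111011011
4 | 0001111110
5 | 0011000010

0011000010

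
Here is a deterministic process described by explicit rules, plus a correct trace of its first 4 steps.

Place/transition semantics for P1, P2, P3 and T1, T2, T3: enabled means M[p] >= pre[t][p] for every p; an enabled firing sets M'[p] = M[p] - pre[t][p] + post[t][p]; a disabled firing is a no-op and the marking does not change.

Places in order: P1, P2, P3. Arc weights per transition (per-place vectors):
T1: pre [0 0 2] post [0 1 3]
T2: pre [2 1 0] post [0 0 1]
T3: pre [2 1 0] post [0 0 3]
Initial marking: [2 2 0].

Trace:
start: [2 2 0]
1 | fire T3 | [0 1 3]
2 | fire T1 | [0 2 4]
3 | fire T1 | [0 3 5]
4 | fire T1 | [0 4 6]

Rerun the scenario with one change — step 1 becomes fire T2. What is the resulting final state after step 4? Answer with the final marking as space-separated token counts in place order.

0 1 1

(re-executing from step 1 with the substitution; state before step 1: [2 2 0])
1 | fire T2 | [0 1 1]
2 | fire T1 | [0 1 1]
3 | fire T1 | [0 1 1]
4 | fire T1 | [0 1 1]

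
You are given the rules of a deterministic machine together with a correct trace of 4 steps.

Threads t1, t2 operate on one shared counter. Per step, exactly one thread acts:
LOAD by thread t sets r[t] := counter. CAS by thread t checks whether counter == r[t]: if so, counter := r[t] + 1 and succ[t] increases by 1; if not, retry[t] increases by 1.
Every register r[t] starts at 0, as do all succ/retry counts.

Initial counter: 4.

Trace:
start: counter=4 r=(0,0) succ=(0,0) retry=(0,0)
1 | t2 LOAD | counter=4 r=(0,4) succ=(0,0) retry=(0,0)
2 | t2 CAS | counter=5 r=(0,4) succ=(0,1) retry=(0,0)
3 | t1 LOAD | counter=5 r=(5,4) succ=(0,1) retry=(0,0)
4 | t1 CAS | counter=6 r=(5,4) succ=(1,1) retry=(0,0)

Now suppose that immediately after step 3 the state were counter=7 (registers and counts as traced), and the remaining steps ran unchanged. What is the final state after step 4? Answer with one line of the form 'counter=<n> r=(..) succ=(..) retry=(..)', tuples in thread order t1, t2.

counter=7 r=(5,4) succ=(0,1) retry=(1,0)

state after step 3 := counter=7 r=(5,4) succ=(0,1) retry=(0,0)
4 | t1 CAS | counter=7 r=(5,4) succ=(0,1) retry=(1,0)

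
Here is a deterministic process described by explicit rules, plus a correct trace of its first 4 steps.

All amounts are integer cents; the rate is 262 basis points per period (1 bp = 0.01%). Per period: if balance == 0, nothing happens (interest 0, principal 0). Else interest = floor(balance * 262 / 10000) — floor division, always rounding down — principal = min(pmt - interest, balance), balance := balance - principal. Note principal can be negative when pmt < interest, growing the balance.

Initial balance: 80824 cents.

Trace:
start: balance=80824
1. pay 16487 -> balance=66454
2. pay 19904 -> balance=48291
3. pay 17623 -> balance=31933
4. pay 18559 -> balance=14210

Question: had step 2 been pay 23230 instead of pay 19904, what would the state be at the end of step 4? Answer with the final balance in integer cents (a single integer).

10708

(re-executing from step 2 with the substitution; state before step 2: balance=66454)
2. pay 23230 -> balance=44965
3. pay 17623 -> balance=28520
4. pay 18559 -> balance=10708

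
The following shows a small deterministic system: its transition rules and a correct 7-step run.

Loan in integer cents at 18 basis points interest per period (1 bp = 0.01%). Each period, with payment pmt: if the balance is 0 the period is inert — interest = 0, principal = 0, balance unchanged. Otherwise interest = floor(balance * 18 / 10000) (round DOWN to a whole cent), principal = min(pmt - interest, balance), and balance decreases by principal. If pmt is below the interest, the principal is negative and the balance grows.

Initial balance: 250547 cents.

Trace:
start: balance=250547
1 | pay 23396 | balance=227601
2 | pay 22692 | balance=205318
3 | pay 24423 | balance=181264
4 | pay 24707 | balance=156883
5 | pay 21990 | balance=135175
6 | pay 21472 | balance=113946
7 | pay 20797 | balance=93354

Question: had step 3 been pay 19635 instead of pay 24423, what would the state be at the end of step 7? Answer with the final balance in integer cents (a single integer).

(re-executing from step 3 with the substitution; state before step 3: balance=205318)
3 | pay 19635 | balance=186052
4 | pay 24707 | balance=161679
5 | pay 21990 | balance=139980
6 | pay 21472 | balance=118759
7 | pay 20797 | balance=98175

98175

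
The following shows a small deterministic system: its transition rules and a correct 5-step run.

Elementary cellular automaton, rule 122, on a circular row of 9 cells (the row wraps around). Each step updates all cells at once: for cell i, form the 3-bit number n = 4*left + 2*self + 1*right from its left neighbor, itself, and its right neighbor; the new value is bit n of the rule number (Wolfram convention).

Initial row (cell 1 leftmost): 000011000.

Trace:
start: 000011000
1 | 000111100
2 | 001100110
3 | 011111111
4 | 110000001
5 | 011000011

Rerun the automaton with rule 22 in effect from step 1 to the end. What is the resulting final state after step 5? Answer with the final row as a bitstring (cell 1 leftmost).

000100100

(re-executing steps 1..5 under rule 22; state before step 1: 000011000)
1 | 000100100
2 | 001111110
3 | 010000001
4 | 011000011
5 | 000100100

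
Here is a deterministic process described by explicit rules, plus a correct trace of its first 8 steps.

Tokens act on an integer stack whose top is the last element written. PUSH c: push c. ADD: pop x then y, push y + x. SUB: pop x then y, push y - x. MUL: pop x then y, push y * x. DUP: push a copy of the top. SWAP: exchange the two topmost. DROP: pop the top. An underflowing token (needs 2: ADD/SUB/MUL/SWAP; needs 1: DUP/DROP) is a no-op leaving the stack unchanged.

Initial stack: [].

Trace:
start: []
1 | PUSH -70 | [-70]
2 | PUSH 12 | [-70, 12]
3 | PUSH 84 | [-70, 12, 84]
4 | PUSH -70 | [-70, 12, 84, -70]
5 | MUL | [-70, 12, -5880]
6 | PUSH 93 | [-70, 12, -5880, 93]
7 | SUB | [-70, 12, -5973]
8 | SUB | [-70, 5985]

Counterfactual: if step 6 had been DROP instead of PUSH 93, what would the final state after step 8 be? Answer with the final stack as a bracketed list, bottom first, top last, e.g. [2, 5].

(re-executing from step 6 with the substitution; state before step 6: [-70, 12, -5880])
6 | DROP | [-70, 12]
7 | SUB | [-82]
8 | SUB | [-82]

[-82]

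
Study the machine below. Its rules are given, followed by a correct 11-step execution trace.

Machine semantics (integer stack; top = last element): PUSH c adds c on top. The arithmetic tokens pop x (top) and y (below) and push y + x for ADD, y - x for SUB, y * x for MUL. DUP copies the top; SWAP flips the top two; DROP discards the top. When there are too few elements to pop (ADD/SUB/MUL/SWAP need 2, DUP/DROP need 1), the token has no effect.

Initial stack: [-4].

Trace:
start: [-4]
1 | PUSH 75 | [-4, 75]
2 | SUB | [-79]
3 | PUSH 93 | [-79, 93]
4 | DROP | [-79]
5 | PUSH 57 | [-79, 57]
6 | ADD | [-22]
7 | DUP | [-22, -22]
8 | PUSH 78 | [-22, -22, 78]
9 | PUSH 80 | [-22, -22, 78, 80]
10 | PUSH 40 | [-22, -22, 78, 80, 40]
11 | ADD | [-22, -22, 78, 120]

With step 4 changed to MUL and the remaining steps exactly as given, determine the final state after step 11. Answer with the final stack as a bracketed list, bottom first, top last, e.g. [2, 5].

(re-executing from step 4 with the substitution; state before step 4: [-79, 93])
4 | MUL | [-7347]
5 | PUSH 57 | [-7347, 57]
6 | ADD | [-7290]
7 | DUP | [-7290, -7290]
8 | PUSH 78 | [-7290, -7290, 78]
9 | PUSH 80 | [-7290, -7290, 78, 80]
10 | PUSH 40 | [-7290, -7290, 78, 80, 40]
11 | ADD | [-7290, -7290, 78, 120]

[-7290, -7290, 78, 120]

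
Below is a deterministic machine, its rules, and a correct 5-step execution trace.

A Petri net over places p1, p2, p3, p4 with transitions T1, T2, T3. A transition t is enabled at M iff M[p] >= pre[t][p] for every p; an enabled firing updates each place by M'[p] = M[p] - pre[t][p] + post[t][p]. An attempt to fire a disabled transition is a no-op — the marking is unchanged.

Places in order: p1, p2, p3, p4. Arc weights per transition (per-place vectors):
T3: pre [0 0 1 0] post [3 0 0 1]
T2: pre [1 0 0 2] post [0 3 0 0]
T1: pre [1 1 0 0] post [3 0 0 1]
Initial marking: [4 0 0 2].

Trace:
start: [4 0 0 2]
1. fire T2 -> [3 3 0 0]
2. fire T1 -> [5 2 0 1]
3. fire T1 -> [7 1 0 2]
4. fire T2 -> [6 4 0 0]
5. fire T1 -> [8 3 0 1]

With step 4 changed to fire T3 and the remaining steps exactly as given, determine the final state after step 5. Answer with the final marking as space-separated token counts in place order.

(re-executing from step 4 with the substitution; state before step 4: [7 1 0 2])
4. fire T3 -> [7 1 0 2]
5. fire T1 -> [9 0 0 3]

9 0 0 3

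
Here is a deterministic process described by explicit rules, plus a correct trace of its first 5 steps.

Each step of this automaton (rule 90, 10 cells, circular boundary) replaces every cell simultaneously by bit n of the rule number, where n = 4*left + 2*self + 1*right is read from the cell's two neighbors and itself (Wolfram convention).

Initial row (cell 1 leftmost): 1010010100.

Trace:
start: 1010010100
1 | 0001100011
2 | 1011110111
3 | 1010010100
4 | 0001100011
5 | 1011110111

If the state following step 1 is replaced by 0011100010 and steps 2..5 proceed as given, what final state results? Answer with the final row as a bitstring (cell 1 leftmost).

1010101101

state after step 1 := 0011100010
2 | 0110110101
3 | 0110110000
4 | 1110111000
5 | 1010101101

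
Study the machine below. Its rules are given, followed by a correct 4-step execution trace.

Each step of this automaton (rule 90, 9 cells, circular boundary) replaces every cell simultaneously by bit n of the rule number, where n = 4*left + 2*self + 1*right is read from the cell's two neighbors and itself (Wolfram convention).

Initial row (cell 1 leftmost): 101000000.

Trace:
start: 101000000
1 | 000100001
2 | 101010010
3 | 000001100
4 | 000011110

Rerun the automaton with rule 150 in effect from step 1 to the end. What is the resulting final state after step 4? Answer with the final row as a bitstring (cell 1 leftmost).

101011110

(re-executing steps 1..4 under rule 150; state before step 1: 101000000)
1 | 101100001
2 | 000010010
3 | 000111111
4 | 101011110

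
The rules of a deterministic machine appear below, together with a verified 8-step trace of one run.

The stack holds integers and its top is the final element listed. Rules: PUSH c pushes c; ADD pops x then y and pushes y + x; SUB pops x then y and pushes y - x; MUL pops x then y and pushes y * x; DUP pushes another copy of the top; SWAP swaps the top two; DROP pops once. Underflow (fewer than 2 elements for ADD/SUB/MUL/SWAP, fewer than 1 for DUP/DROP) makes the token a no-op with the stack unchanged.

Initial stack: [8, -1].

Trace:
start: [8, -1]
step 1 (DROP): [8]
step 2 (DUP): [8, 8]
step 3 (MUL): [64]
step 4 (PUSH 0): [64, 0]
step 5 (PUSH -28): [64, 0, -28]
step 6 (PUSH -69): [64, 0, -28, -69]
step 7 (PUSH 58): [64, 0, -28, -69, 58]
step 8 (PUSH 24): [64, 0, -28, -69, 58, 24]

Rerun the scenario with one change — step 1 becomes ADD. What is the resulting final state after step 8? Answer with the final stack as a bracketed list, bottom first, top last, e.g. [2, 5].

(re-executing from step 1 with the substitution; state before step 1: [8, -1])
step 1 (ADD): [7]
step 2 (DUP): [7, 7]
step 3 (MUL): [49]
step 4 (PUSH 0): [49, 0]
step 5 (PUSH -28): [49, 0, -28]
step 6 (PUSH -69): [49, 0, -28, -69]
step 7 (PUSH 58): [49, 0, -28, -69, 58]
step 8 (PUSH 24): [49, 0, -28, -69, 58, 24]

[49, 0, -28, -69, 58, 24]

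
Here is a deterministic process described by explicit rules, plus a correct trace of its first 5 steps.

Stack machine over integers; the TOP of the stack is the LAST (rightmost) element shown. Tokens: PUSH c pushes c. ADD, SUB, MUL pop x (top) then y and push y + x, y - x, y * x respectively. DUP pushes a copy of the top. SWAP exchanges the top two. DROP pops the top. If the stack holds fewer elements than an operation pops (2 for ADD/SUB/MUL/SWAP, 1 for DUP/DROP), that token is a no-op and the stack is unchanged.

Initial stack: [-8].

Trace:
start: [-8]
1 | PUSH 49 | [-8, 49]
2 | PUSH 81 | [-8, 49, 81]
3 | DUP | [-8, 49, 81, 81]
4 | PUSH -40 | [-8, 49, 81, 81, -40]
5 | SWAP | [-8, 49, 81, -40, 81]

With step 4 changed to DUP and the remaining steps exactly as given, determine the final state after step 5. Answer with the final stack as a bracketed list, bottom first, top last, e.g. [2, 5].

[-8, 49, 81, 81, 81]

(re-executing from step 4 with the substitution; state before step 4: [-8, 49, 81, 81])
4 | DUP | [-8, 49, 81, 81, 81]
5 | SWAP | [-8, 49, 81, 81, 81]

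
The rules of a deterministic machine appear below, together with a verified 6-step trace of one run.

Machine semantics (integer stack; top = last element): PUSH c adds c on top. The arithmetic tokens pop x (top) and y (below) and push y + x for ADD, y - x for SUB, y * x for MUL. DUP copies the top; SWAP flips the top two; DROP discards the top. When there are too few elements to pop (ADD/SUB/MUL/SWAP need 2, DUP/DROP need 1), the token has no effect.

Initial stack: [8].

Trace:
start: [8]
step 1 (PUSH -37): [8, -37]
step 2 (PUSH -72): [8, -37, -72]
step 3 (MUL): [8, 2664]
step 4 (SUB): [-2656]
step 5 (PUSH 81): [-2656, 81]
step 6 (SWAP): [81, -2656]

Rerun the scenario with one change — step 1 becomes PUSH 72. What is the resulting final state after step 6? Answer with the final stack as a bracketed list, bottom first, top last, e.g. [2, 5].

(re-executing from step 1 with the substitution; state before step 1: [8])
step 1 (PUSH 72): [8, 72]
step 2 (PUSH -72): [8, 72, -72]
step 3 (MUL): [8, -5184]
step 4 (SUB): [5192]
step 5 (PUSH 81): [5192, 81]
step 6 (SWAP): [81, 5192]

[81, 5192]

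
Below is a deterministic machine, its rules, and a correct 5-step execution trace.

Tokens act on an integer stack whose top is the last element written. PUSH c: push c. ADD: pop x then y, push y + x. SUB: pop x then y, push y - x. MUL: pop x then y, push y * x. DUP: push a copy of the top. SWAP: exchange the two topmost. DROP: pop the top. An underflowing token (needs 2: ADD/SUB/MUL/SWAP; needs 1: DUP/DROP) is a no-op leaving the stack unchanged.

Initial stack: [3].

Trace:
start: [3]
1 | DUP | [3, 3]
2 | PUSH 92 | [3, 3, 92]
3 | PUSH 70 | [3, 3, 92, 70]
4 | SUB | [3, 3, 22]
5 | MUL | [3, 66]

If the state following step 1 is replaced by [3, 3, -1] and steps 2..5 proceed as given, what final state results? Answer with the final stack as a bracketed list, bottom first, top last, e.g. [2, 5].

[3, 3, -22]

state after step 1 := [3, 3, -1]
2 | PUSH 92 | [3, 3, -1, 92]
3 | PUSH 70 | [3, 3, -1, 92, 70]
4 | SUB | [3, 3, -1, 22]
5 | MUL | [3, 3, -22]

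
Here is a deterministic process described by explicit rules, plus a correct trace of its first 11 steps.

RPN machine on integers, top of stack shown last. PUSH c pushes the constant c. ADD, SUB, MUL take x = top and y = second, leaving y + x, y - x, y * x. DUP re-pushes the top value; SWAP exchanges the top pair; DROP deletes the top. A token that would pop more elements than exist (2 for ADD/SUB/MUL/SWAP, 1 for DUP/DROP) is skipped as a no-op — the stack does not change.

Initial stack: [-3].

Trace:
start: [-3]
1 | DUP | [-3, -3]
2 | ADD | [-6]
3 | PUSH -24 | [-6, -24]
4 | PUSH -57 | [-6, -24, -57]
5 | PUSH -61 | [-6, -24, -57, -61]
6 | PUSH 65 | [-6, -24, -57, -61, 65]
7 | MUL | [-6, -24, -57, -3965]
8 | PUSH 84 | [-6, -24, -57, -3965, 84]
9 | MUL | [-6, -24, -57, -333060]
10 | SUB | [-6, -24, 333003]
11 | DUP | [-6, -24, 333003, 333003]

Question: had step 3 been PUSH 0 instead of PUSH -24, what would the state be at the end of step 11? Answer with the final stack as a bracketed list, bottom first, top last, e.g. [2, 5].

[-6, 0, 333003, 333003]

(re-executing from step 3 with the substitution; state before step 3: [-6])
3 | PUSH 0 | [-6, 0]
4 | PUSH -57 | [-6, 0, -57]
5 | PUSH -61 | [-6, 0, -57, -61]
6 | PUSH 65 | [-6, 0, -57, -61, 65]
7 | MUL | [-6, 0, -57, -3965]
8 | PUSH 84 | [-6, 0, -57, -3965, 84]
9 | MUL | [-6, 0, -57, -333060]
10 | SUB | [-6, 0, 333003]
11 | DUP | [-6, 0, 333003, 333003]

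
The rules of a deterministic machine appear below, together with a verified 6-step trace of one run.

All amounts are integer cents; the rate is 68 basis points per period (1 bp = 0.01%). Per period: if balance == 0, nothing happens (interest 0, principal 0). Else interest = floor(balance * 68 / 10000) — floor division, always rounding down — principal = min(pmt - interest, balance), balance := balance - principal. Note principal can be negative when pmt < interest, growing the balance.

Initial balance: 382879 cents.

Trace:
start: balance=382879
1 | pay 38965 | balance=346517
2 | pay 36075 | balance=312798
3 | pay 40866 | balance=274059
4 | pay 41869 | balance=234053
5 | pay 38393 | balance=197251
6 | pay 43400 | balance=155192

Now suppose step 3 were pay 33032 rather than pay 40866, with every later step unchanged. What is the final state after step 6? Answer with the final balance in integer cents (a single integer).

163187

(re-executing from step 3 with the substitution; state before step 3: balance=312798)
3 | pay 33032 | balance=281893
4 | pay 41869 | balance=241940
5 | pay 38393 | balance=205192
6 | pay 43400 | balance=163187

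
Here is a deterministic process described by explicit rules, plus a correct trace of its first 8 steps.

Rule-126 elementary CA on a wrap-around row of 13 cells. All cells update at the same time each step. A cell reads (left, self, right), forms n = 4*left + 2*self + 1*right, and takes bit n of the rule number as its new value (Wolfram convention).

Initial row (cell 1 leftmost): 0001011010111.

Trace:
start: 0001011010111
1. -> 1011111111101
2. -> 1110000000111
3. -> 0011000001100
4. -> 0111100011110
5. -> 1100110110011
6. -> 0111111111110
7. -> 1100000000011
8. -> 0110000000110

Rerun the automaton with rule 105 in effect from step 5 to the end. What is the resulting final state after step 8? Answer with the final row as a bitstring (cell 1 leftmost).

(re-executing steps 5..8 under rule 105; state before step 5: 0111100011110)
5. -> 0100101010010
6. -> 0000010100000
7. -> 1111001001111
8. -> 0001000001000

0001000001000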